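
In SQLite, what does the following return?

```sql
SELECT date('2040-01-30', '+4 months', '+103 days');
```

2040-09-10

Adding +4 months to 2040-01-30 gives 2040-05-30.
Applying '+103 days' to 2040-05-30: counting 103 days forward gives 2040-09-10.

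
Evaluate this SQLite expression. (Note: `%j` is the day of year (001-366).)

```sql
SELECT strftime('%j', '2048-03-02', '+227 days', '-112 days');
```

First apply '+227 days', '-112 days': 2048-03-02 → 2048-06-25.
Day-of-year for 2048-06-25: days since 2048-01-01 inclusive = 177, zero-padded to 177.

177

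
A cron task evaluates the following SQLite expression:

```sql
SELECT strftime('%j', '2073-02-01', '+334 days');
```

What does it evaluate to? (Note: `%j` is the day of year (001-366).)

001

First apply '+334 days': 2073-02-01 → 2074-01-01.
Day-of-year for 2074-01-01: days since 2074-01-01 inclusive = 1, zero-padded to 001.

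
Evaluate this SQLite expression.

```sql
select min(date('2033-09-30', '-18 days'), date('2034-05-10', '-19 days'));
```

2033-09-12

date('2033-09-30', '-18 days') → 2033-09-12.
date('2034-05-10', '-19 days') → 2034-04-21.
Earlier of the two is 2033-09-12.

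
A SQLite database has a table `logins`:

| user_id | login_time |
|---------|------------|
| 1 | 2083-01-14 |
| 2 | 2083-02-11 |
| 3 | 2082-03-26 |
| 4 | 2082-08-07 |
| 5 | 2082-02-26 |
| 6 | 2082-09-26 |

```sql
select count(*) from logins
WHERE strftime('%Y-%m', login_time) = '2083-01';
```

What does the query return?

1

Rows with year-month 2083-01: 2083-01-14 → 1.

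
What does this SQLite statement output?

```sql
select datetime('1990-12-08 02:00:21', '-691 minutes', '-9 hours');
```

1990-12-07 05:29:21

691 minutes = 11h 31m; -691 minutes from 1990-12-08 02:00:21 is 1990-12-07 14:29:21 (crosses midnight).
-9 hours from 1990-12-07 14:29:21 is 1990-12-07 05:29:21.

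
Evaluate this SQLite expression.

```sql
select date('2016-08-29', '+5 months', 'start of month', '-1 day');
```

2016-12-31

Adding +5 months to 2016-08-29 gives 2017-01-29.
`start of month` rewinds 2017-01-29 to 2017-01-01.
Going back 1 day from 2017-01-01 reaches 2016-12-31 (last day of December, 31 days).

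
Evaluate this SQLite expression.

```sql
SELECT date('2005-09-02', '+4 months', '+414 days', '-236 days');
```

2006-06-29

Adding +4 months to 2005-09-02 gives 2006-01-02.
Applying '+414 days' to 2006-01-02: counting 414 days forward gives 2007-02-20.
Applying '-236 days' to 2007-02-20: counting 236 days back gives 2006-06-29.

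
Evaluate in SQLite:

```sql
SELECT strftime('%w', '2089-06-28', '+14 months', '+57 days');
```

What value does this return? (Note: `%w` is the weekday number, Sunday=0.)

First apply '+14 months', '+57 days': 2089-06-28 → 2090-10-24.
2090-10-24 is a Tuesday; with Sunday=0 that is 2.

2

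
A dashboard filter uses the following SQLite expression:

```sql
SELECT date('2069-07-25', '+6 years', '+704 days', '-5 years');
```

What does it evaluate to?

Adding +6 years to 2069-07-25 gives 2075-07-25.
Applying '+704 days' to 2075-07-25: counting 704 days forward gives 2077-06-28.
Adding -5 years to 2077-06-28 gives 2072-06-28.

2072-06-28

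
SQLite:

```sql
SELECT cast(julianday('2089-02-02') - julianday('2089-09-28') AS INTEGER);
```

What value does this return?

-238

26 days remain in February 2089 after the 2nd (28 − 2).
Full months from March 2089 through August 2089 contribute their day counts.
Then 28 days into September 2089.
Total: 26 + 31 + 30 + 31 + 30 + 31 + 31 + 28 = 238.
The subtraction is earlier − later, so the result is −238 → -238.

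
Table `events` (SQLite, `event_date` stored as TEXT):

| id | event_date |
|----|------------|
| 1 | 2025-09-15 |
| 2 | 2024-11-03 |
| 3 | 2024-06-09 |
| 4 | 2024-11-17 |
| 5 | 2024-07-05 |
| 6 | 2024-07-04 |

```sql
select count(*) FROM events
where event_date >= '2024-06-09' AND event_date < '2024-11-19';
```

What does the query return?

Rows in [2024-06-09, 2024-11-19): 2024-11-03, 2024-06-09, 2024-11-17, 2024-07-05, 2024-07-04 → 5 rows.

5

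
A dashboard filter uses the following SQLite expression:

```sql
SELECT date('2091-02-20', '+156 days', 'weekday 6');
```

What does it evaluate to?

2091-07-28

Applying '+156 days' to 2091-02-20: counting 156 days forward gives 2091-07-26.
`weekday 6` advances to the next Saturday; 2091-07-26 is a Thursday, so it moves forward to 2091-07-28.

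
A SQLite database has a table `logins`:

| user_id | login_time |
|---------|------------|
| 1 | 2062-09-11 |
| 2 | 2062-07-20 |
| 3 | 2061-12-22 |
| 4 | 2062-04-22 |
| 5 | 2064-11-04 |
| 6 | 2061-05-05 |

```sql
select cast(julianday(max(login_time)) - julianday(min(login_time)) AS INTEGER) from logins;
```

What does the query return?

1279

MIN = 2061-05-05, MAX = 2064-11-04.
26 days remain in May 2061 after the 5th (31 − 5).
Full months from June 2061 through October 2064 contribute their day counts.
Then 4 days into November 2064.
Total: 26 + 30 + 31 + 31 + 30 + 31 + 30 + 31 + 31 + 28 + 31 + 30 + 31 + 30 + 31 + 31 + 30 + 31 + 30 + 31 + 31 + 28 + 31 + 30 + 31 + 30 + 31 + 31 + 30 + 31 + 30 + 31 + 31 + 29 + 31 + 30 + 31 + 30 + 31 + 31 + 30 + 31 + 4 = 1279.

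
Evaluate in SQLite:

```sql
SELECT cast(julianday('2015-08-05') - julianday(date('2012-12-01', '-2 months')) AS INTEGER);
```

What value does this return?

Adding -2 months to 2012-12-01 gives 2012-10-01.
30 days remain in October 2012 after the 1st (31 − 1).
Full months from November 2012 through July 2015 contribute their day counts.
Then 5 days into August 2015.
Total: 30 + 30 + 31 + 31 + 28 + 31 + 30 + 31 + 30 + 31 + 31 + 30 + 31 + 30 + 31 + 31 + 28 + 31 + 30 + 31 + 30 + 31 + 31 + 30 + 31 + 30 + 31 + 31 + 28 + 31 + 30 + 31 + 30 + 31 + 5 = 1038.

1038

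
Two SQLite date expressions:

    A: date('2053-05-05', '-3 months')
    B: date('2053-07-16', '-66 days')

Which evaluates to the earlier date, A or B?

A

A = 2053-02-05.
B = 2053-05-11.
A is earlier.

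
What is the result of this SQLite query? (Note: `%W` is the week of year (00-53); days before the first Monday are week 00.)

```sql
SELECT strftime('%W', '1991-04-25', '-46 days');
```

09

First apply '-46 days': 1991-04-25 → 1991-03-10.
1991-03-10 is a Sunday. SQLite's %W counts Mondays since the year started; the result is 09.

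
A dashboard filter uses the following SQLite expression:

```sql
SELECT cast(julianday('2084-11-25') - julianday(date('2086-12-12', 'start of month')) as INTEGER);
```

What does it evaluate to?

-736

`start of month` rewinds 2086-12-12 to 2086-12-01.
5 days remain in November 2084 after the 25th (30 − 25).
Full months from December 2084 through November 2086 contribute their day counts.
Then 1 day into December 2086.
Total: 5 + 31 + 31 + 28 + 31 + 30 + 31 + 30 + 31 + 31 + 30 + 31 + 30 + 31 + 31 + 28 + 31 + 30 + 31 + 30 + 31 + 31 + 30 + 31 + 30 + 1 = 736.
The subtraction is earlier − later, so the result is −736 → -736.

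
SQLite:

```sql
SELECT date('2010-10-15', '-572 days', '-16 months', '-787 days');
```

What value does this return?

2005-09-26

Applying '-572 days' to 2010-10-15: counting 572 days back gives 2009-03-22.
Adding -16 months to 2009-03-22 gives 2007-11-22.
Applying '-787 days' to 2007-11-22: counting 787 days back gives 2005-09-26.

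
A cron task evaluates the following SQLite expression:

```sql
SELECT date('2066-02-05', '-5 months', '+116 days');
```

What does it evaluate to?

2065-12-30

Adding -5 months to 2066-02-05 gives 2065-09-05.
Applying '+116 days' to 2065-09-05: counting 116 days forward gives 2065-12-30.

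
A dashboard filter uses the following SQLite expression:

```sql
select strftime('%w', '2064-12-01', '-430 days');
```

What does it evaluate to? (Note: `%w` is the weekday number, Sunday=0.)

5

First apply '-430 days': 2064-12-01 → 2063-09-28.
2063-09-28 is a Friday; with Sunday=0 that is 5.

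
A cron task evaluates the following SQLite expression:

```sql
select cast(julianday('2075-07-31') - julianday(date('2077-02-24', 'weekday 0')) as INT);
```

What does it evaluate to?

-578

`weekday 0` advances to the next Sunday; 2077-02-24 is a Wednesday, so it moves forward to 2077-02-28.
0 days remain in July 2075 after the 31st (31 − 31).
Full months from August 2075 through January 2077 contribute their day counts.
Then 28 days into February 2077.
Total: 0 + 31 + 30 + 31 + 30 + 31 + 31 + 29 + 31 + 30 + 31 + 30 + 31 + 31 + 30 + 31 + 30 + 31 + 31 + 28 = 578.
The subtraction is earlier − later, so the result is −578 → -578.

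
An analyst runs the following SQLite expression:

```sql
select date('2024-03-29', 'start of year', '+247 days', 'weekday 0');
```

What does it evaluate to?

2024-09-08

`start of year` rewinds 2024-03-29 to 2024-01-01.
Applying '+247 days' to 2024-01-01: counting 247 days forward gives 2024-09-04.
`weekday 0` advances to the next Sunday; 2024-09-04 is a Wednesday, so it moves forward to 2024-09-08.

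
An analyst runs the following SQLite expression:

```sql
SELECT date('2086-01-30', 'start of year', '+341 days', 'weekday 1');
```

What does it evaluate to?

2086-12-09

`start of year` rewinds 2086-01-30 to 2086-01-01.
Applying '+341 days' to 2086-01-01: counting 341 days forward gives 2086-12-08.
`weekday 1` advances to the next Monday; 2086-12-08 is a Sunday, so it moves forward to 2086-12-09.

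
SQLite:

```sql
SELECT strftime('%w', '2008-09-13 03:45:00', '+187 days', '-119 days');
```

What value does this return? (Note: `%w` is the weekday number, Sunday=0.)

First apply '+187 days', '-119 days': 2008-09-13 03:45:00 → 2008-11-20 03:45:00.
2008-11-20 is a Thursday; with Sunday=0 that is 4.

4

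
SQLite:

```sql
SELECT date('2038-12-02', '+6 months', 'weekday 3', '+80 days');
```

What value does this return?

2039-08-27

Adding +6 months to 2038-12-02 gives 2039-06-02.
`weekday 3` advances to the next Wednesday; 2039-06-02 is a Thursday, so it moves forward to 2039-06-08.
Applying '+80 days' to 2039-06-08: counting 80 days forward gives 2039-08-27.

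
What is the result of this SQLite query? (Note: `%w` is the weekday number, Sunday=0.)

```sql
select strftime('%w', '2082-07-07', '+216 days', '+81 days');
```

First apply '+216 days', '+81 days': 2082-07-07 → 2083-04-30.
2083-04-30 is a Friday; with Sunday=0 that is 5.

5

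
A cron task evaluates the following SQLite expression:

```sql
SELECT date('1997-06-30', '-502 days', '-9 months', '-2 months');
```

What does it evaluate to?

1995-03-14

Applying '-502 days' to 1997-06-30: counting 502 days back gives 1996-02-14.
Adding -9 months to 1996-02-14 gives 1995-05-14.
Adding -2 months to 1995-05-14 gives 1995-03-14.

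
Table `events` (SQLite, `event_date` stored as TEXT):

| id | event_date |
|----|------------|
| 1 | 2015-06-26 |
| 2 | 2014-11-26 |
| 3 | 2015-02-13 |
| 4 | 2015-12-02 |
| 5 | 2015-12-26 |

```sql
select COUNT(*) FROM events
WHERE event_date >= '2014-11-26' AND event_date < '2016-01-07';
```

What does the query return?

Rows in [2014-11-26, 2016-01-07): 2015-06-26, 2014-11-26, 2015-02-13, 2015-12-02, 2015-12-26 → 5 rows.

5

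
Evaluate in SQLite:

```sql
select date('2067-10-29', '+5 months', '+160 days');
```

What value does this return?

2068-09-05

Adding +5 months to 2067-10-29 gives 2068-03-29.
Applying '+160 days' to 2068-03-29: counting 160 days forward gives 2068-09-05.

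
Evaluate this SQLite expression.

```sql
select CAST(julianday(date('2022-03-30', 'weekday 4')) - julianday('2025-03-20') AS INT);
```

`weekday 4` advances to the next Thursday; 2022-03-30 is a Wednesday, so it moves forward to 2022-03-31.
0 days remain in March 2022 after the 31st (31 − 31).
Full months from April 2022 through February 2025 contribute their day counts.
Then 20 days into March 2025.
Total: 0 + 30 + 31 + 30 + 31 + 31 + 30 + 31 + 30 + 31 + 31 + 28 + 31 + 30 + 31 + 30 + 31 + 31 + 30 + 31 + 30 + 31 + 31 + 29 + 31 + 30 + 31 + 30 + 31 + 31 + 30 + 31 + 30 + 31 + 31 + 28 + 20 = 1085.
The subtraction is earlier − later, so the result is −1085 → -1085.

-1085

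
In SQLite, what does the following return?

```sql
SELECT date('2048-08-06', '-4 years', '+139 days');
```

2044-12-23

Adding -4 years to 2048-08-06 gives 2044-08-06.
Applying '+139 days' to 2044-08-06: counting 139 days forward gives 2044-12-23.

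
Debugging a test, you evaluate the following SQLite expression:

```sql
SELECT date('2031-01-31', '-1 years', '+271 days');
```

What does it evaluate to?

Adding -1 year to 2031-01-31 gives 2030-01-31.
Applying '+271 days' to 2030-01-31: counting 271 days forward gives 2030-10-29.

2030-10-29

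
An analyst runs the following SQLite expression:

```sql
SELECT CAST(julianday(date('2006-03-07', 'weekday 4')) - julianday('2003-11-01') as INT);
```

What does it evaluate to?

859

`weekday 4` advances to the next Thursday; 2006-03-07 is a Tuesday, so it moves forward to 2006-03-09.
29 days remain in November 2003 after the 1st (30 − 1).
Full months from December 2003 through February 2006 contribute their day counts.
Then 9 days into March 2006.
Total: 29 + 31 + 31 + 29 + 31 + 30 + 31 + 30 + 31 + 31 + 30 + 31 + 30 + 31 + 31 + 28 + 31 + 30 + 31 + 30 + 31 + 31 + 30 + 31 + 30 + 31 + 31 + 28 + 9 = 859.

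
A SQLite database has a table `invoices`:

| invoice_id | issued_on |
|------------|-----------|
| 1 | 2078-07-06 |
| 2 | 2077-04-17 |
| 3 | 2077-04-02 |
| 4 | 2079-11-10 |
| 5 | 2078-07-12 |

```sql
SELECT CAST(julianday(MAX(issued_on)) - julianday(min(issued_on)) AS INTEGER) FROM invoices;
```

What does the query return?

952

MIN = 2077-04-02, MAX = 2079-11-10.
28 days remain in April 2077 after the 2nd (30 − 2).
Full months from May 2077 through October 2079 contribute their day counts.
Then 10 days into November 2079.
Total: 28 + 31 + 30 + 31 + 31 + 30 + 31 + 30 + 31 + 31 + 28 + 31 + 30 + 31 + 30 + 31 + 31 + 30 + 31 + 30 + 31 + 31 + 28 + 31 + 30 + 31 + 30 + 31 + 31 + 30 + 31 + 10 = 952.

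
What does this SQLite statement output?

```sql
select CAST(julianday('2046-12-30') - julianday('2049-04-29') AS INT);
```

1 day remains in December 2046 after the 30th (31 − 30).
Full months from January 2047 through March 2049 contribute their day counts.
Then 29 days into April 2049.
Total: 1 + 31 + 28 + 31 + 30 + 31 + 30 + 31 + 31 + 30 + 31 + 30 + 31 + 31 + 29 + 31 + 30 + 31 + 30 + 31 + 31 + 30 + 31 + 30 + 31 + 31 + 28 + 31 + 29 = 851.
The subtraction is earlier − later, so the result is −851 → -851.

-851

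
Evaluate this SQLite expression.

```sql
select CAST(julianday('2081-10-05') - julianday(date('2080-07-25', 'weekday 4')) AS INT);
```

437

`weekday 4` advances to the next Thursday; 2080-07-25 is already a Thursday, so it stays at 2080-07-25.
6 days remain in July 2080 after the 25th (31 − 25).
Full months from August 2080 through September 2081 contribute their day counts.
Then 5 days into October 2081.
Total: 6 + 31 + 30 + 31 + 30 + 31 + 31 + 28 + 31 + 30 + 31 + 30 + 31 + 31 + 30 + 5 = 437.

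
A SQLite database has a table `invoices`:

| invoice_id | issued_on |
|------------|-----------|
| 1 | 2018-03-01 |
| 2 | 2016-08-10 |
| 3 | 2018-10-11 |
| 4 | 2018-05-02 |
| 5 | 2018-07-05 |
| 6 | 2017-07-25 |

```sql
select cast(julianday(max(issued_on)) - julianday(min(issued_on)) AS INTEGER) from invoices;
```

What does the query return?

792

MIN = 2016-08-10, MAX = 2018-10-11.
21 days remain in August 2016 after the 10th (31 − 10).
Full months from September 2016 through September 2018 contribute their day counts.
Then 11 days into October 2018.
Total: 21 + 30 + 31 + 30 + 31 + 31 + 28 + 31 + 30 + 31 + 30 + 31 + 31 + 30 + 31 + 30 + 31 + 31 + 28 + 31 + 30 + 31 + 30 + 31 + 31 + 30 + 11 = 792.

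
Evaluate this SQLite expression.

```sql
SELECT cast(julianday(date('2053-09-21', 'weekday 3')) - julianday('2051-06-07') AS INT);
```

840

`weekday 3` advances to the next Wednesday; 2053-09-21 is a Sunday, so it moves forward to 2053-09-24.
23 days remain in June 2051 after the 7th (30 − 7).
Full months from July 2051 through August 2053 contribute their day counts.
Then 24 days into September 2053.
Total: 23 + 31 + 31 + 30 + 31 + 30 + 31 + 31 + 29 + 31 + 30 + 31 + 30 + 31 + 31 + 30 + 31 + 30 + 31 + 31 + 28 + 31 + 30 + 31 + 30 + 31 + 31 + 24 = 840.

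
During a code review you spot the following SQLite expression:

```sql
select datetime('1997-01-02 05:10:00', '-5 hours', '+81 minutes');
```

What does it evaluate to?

1997-01-02 01:31:00

-5 hours from 1997-01-02 05:10:00 is 1997-01-02 00:10:00.
81 minutes = 1h 21m; +81 minutes from 1997-01-02 00:10:00 is 1997-01-02 01:31:00.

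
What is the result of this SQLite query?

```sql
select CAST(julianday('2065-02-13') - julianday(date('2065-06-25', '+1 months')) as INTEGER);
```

-162

Adding +1 month to 2065-06-25 gives 2065-07-25.
15 days remain in February 2065 after the 13th (28 − 13).
March 2065: 31 days.
April 2065: 30 days.
May 2065: 31 days.
June 2065: 30 days.
Then 25 days into July 2065.
Total: 15 + 31 + 30 + 31 + 30 + 25 = 162.
The subtraction is earlier − later, so the result is −162 → -162.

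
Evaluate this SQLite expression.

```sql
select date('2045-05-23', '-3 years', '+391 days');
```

2043-06-18

Adding -3 years to 2045-05-23 gives 2042-05-23.
Applying '+391 days' to 2042-05-23: counting 391 days forward gives 2043-06-18.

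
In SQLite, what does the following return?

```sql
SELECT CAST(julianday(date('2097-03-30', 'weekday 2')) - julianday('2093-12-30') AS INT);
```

`weekday 2` advances to the next Tuesday; 2097-03-30 is a Saturday, so it moves forward to 2097-04-02.
1 day remains in December 2093 after the 30th (31 − 30).
Full months from January 2094 through March 2097 contribute their day counts.
Then 2 days into April 2097.
Total: 1 + 31 + 28 + 31 + 30 + 31 + 30 + 31 + 31 + 30 + 31 + 30 + 31 + 31 + 28 + 31 + 30 + 31 + 30 + 31 + 31 + 30 + 31 + 30 + 31 + 31 + 29 + 31 + 30 + 31 + 30 + 31 + 31 + 30 + 31 + 30 + 31 + 31 + 28 + 31 + 2 = 1189.

1189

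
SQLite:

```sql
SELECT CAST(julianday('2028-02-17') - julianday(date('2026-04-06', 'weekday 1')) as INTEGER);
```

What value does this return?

`weekday 1` advances to the next Monday; 2026-04-06 is already a Monday, so it stays at 2026-04-06.
24 days remain in April 2026 after the 6th (30 − 6).
Full months from May 2026 through January 2028 contribute their day counts.
Then 17 days into February 2028.
Total: 24 + 31 + 30 + 31 + 31 + 30 + 31 + 30 + 31 + 31 + 28 + 31 + 30 + 31 + 30 + 31 + 31 + 30 + 31 + 30 + 31 + 31 + 17 = 682.

682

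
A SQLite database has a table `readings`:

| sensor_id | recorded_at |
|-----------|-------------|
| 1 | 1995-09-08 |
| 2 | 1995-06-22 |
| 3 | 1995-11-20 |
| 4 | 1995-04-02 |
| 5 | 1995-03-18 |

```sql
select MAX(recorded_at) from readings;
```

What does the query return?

MAX over {1995-03-18, 1995-04-02, 1995-06-22, 1995-09-08, 1995-11-20}.

1995-11-20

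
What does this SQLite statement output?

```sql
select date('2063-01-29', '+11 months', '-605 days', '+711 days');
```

2064-04-13

Adding +11 months to 2063-01-29 gives 2063-12-29.
Applying '-605 days' to 2063-12-29: counting 605 days back gives 2062-05-03.
Applying '+711 days' to 2062-05-03: counting 711 days forward gives 2064-04-13.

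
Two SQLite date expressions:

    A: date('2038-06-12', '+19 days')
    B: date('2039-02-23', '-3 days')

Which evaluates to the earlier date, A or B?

A

A = 2038-07-01.
B = 2039-02-20.
A is earlier.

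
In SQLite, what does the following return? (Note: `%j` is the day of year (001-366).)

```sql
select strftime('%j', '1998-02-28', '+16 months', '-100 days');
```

079

First apply '+16 months', '-100 days': 1998-02-28 → 1999-03-20.
Day-of-year for 1999-03-20: days since 1999-01-01 inclusive = 79, zero-padded to 079.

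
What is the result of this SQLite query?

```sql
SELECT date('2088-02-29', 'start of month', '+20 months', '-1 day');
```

`start of month` rewinds 2088-02-29 to 2088-02-01.
Adding +20 months to 2088-02-01 gives 2089-10-01.
Going back 1 day from 2089-10-01 reaches 2089-09-30 (last day of September, 30 days).

2089-09-30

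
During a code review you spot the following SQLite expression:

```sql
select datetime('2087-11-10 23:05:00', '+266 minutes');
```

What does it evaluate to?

266 minutes = 4h 26m; +266 minutes from 2087-11-10 23:05:00 is 2087-11-11 03:31:00 (crosses midnight).

2087-11-11 03:31:00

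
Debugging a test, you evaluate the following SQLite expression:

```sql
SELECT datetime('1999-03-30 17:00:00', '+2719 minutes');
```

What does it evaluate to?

1999-04-01 14:19:00

2719 minutes = 45h 19m; +2719 minutes from 1999-03-30 17:00:00 is 1999-04-01 14:19:00 (crosses midnight).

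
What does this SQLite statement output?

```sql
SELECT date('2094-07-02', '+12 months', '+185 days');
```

Adding +12 months to 2094-07-02 gives 2095-07-02.
Applying '+185 days' to 2095-07-02: counting 185 days forward gives 2096-01-03.

2096-01-03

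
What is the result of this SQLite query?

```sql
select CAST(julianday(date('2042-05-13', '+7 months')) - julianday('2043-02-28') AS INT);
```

-77

Adding +7 months to 2042-05-13 gives 2042-12-13.
18 days remain in December 2042 after the 13th (31 − 13).
January 2043: 31 days.
Then 28 days into February 2043.
Total: 18 + 31 + 28 = 77.
The subtraction is earlier − later, so the result is −77 → -77.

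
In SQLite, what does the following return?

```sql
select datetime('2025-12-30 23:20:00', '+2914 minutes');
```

2914 minutes = 48h 34m; +2914 minutes from 2025-12-30 23:20:00 is 2026-01-01 23:54:00 (crosses midnight).

2026-01-01 23:54:00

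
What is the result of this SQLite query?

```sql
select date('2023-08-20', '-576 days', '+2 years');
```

2024-01-21

Applying '-576 days' to 2023-08-20: counting 576 days back gives 2022-01-21.
Adding +2 years to 2022-01-21 gives 2024-01-21.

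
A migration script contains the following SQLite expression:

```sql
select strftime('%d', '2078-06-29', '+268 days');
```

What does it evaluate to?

24

First apply '+268 days': 2078-06-29 → 2079-03-24.
`%d` extracts the 2-digit day of month: 24.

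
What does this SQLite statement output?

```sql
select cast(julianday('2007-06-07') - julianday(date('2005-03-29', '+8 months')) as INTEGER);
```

Adding +8 months to 2005-03-29 gives 2005-11-29.
1 day remains in November 2005 after the 29th (30 − 29).
Full months from December 2005 through May 2007 contribute their day counts.
Then 7 days into June 2007.
Total: 1 + 31 + 31 + 28 + 31 + 30 + 31 + 30 + 31 + 31 + 30 + 31 + 30 + 31 + 31 + 28 + 31 + 30 + 31 + 7 = 555.

555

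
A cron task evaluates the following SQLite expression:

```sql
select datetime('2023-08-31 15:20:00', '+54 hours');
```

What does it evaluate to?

+54 hours from 2023-08-31 15:20:00 is 2023-09-02 21:20:00 (crosses midnight).

2023-09-02 21:20:00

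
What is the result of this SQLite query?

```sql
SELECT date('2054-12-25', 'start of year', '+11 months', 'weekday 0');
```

2054-12-06

`start of year` rewinds 2054-12-25 to 2054-01-01.
Adding +11 months to 2054-01-01 gives 2054-12-01.
`weekday 0` advances to the next Sunday; 2054-12-01 is a Tuesday, so it moves forward to 2054-12-06.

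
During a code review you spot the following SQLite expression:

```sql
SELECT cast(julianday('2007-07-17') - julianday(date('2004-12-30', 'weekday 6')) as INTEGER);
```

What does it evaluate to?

`weekday 6` advances to the next Saturday; 2004-12-30 is a Thursday, so it moves forward to 2005-01-01.
30 days remain in January 2005 after the 1st (31 − 1).
Full months from February 2005 through June 2007 contribute their day counts.
Then 17 days into July 2007.
Total: 30 + 28 + 31 + 30 + 31 + 30 + 31 + 31 + 30 + 31 + 30 + 31 + 31 + 28 + 31 + 30 + 31 + 30 + 31 + 31 + 30 + 31 + 30 + 31 + 31 + 28 + 31 + 30 + 31 + 30 + 17 = 927.

927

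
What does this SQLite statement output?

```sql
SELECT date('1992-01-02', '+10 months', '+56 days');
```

Adding +10 months to 1992-01-02 gives 1992-11-02.
Applying '+56 days' to 1992-11-02: counting 56 days forward gives 1992-12-28.

1992-12-28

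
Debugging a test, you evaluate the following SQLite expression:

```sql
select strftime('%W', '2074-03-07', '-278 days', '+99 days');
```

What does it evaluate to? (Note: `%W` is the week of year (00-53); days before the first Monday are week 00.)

First apply '-278 days', '+99 days': 2074-03-07 → 2073-09-09.
2073-09-09 is a Saturday. SQLite's %W counts Mondays since the year started; the result is 36.

36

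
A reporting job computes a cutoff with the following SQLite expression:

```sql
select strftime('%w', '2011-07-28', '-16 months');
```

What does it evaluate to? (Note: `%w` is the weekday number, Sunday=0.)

0

First apply '-16 months': 2011-07-28 → 2010-03-28.
2010-03-28 is a Sunday; with Sunday=0 that is 0.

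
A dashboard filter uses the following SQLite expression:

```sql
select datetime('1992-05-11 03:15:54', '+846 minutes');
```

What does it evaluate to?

1992-05-11 17:21:54

846 minutes = 14h 6m; +846 minutes from 1992-05-11 03:15:54 is 1992-05-11 17:21:54.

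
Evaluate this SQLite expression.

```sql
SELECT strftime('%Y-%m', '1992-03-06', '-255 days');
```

First apply '-255 days': 1992-03-06 → 1991-06-25.
`%Y-%m` extracts the year-month: 1991-06.

1991-06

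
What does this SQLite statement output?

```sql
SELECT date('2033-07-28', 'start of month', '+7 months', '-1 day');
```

`start of month` rewinds 2033-07-28 to 2033-07-01.
Adding +7 months to 2033-07-01 gives 2034-02-01.
Going back 1 day from 2034-02-01 reaches 2034-01-31 (last day of January, 31 days).

2034-01-31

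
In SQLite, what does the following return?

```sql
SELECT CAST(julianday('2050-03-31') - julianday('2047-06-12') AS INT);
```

18 days remain in June 2047 after the 12th (30 − 12).
Full months from July 2047 through February 2050 contribute their day counts.
Then 31 days into March 2050.
Total: 18 + 31 + 31 + 30 + 31 + 30 + 31 + 31 + 29 + 31 + 30 + 31 + 30 + 31 + 31 + 30 + 31 + 30 + 31 + 31 + 28 + 31 + 30 + 31 + 30 + 31 + 31 + 30 + 31 + 30 + 31 + 31 + 28 + 31 = 1023.

1023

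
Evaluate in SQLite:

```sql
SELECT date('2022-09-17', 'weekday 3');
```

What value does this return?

2022-09-21

`weekday 3` advances to the next Wednesday; 2022-09-17 is a Saturday, so it moves forward to 2022-09-21.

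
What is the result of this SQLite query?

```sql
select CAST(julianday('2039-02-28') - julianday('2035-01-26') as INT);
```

1494

5 days remain in January 2035 after the 26th (31 − 26).
Full months from February 2035 through January 2039 contribute their day counts.
Then 28 days into February 2039.
Total: 5 + 28 + 31 + 30 + 31 + 30 + 31 + 31 + 30 + 31 + 30 + 31 + 31 + 29 + 31 + 30 + 31 + 30 + 31 + 31 + 30 + 31 + 30 + 31 + 31 + 28 + 31 + 30 + 31 + 30 + 31 + 31 + 30 + 31 + 30 + 31 + 31 + 28 + 31 + 30 + 31 + 30 + 31 + 31 + 30 + 31 + 30 + 31 + 31 + 28 = 1494.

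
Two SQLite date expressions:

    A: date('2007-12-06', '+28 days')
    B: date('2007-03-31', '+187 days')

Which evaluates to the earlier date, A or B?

A = 2008-01-03.
B = 2007-10-04.
B is earlier.

B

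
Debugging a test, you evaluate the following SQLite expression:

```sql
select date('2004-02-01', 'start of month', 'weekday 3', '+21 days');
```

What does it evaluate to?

2004-02-25

`start of month` rewinds 2004-02-01 to 2004-02-01.
`weekday 3` advances to the next Wednesday; 2004-02-01 is a Sunday, so it moves forward to 2004-02-04.
Advancing 21 more days within February lands on 2004-02-25.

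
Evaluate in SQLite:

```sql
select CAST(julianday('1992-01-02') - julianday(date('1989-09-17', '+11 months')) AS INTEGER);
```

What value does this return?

Adding +11 months to 1989-09-17 gives 1990-08-17.
14 days remain in August 1990 after the 17th (31 − 17).
Full months from September 1990 through December 1991 contribute their day counts.
Then 2 days into January 1992.
Total: 14 + 30 + 31 + 30 + 31 + 31 + 28 + 31 + 30 + 31 + 30 + 31 + 31 + 30 + 31 + 30 + 31 + 2 = 503.

503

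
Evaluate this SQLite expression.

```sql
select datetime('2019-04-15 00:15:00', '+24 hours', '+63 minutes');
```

2019-04-16 01:18:00

+24 hours from 2019-04-15 00:15:00 is 2019-04-16 00:15:00 (crosses midnight).
63 minutes = 1h 3m; +63 minutes from 2019-04-16 00:15:00 is 2019-04-16 01:18:00.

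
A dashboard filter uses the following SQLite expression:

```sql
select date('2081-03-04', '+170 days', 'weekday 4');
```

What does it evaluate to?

Applying '+170 days' to 2081-03-04: counting 170 days forward gives 2081-08-21.
`weekday 4` advances to the next Thursday; 2081-08-21 is already a Thursday, so it stays at 2081-08-21.

2081-08-21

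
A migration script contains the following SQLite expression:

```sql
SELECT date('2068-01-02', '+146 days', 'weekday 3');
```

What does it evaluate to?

2068-05-30

Applying '+146 days' to 2068-01-02: counting 146 days forward gives 2068-05-27.
`weekday 3` advances to the next Wednesday; 2068-05-27 is a Sunday, so it moves forward to 2068-05-30.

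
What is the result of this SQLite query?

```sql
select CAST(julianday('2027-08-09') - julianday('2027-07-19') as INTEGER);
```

12 days remain in July 2027 after the 19th (31 − 19).
Then 9 days into August 2027.
Total: 12 + 9 = 21.

21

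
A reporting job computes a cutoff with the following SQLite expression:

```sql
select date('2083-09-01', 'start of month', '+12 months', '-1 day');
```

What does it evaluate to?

`start of month` rewinds 2083-09-01 to 2083-09-01.
Adding +12 months to 2083-09-01 gives 2084-09-01.
Going back 1 day from 2084-09-01 reaches 2084-08-31 (last day of August, 31 days).

2084-08-31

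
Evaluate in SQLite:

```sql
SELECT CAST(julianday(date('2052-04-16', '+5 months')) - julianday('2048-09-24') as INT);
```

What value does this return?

Adding +5 months to 2052-04-16 gives 2052-09-16.
6 days remain in September 2048 after the 24th (30 − 24).
Full months from October 2048 through August 2052 contribute their day counts.
Then 16 days into September 2052.
Total: 6 + 31 + 30 + 31 + 31 + 28 + 31 + 30 + 31 + 30 + 31 + 31 + 30 + 31 + 30 + 31 + 31 + 28 + 31 + 30 + 31 + 30 + 31 + 31 + 30 + 31 + 30 + 31 + 31 + 28 + 31 + 30 + 31 + 30 + 31 + 31 + 30 + 31 + 30 + 31 + 31 + 29 + 31 + 30 + 31 + 30 + 31 + 31 + 16 = 1453.

1453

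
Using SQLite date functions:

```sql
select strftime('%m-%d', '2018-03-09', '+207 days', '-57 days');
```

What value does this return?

First apply '+207 days', '-57 days': 2018-03-09 → 2018-08-06.
`%m-%d` extracts the month-day: 08-06.

08-06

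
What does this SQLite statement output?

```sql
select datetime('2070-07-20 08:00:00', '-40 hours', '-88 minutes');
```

2070-07-18 14:32:00

-40 hours from 2070-07-20 08:00:00 is 2070-07-18 16:00:00 (crosses midnight).
88 minutes = 1h 28m; -88 minutes from 2070-07-18 16:00:00 is 2070-07-18 14:32:00.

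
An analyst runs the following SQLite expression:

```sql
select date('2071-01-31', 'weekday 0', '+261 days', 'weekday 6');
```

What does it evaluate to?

`weekday 0` advances to the next Sunday; 2071-01-31 is a Saturday, so it moves forward to 2071-02-01.
Applying '+261 days' to 2071-02-01: counting 261 days forward gives 2071-10-20.
`weekday 6` advances to the next Saturday; 2071-10-20 is a Tuesday, so it moves forward to 2071-10-24.

2071-10-24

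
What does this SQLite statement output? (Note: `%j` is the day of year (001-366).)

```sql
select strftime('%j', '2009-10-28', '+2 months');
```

First apply '+2 months': 2009-10-28 → 2009-12-28.
Day-of-year for 2009-12-28: days since 2009-01-01 inclusive = 362, zero-padded to 362.

362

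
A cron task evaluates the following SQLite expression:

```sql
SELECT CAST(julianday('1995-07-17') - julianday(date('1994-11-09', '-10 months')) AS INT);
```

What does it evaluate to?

554

Adding -10 months to 1994-11-09 gives 1994-01-09.
22 days remain in January 1994 after the 9th (31 − 9).
Full months from February 1994 through June 1995 contribute their day counts.
Then 17 days into July 1995.
Total: 22 + 28 + 31 + 30 + 31 + 30 + 31 + 31 + 30 + 31 + 30 + 31 + 31 + 28 + 31 + 30 + 31 + 30 + 17 = 554.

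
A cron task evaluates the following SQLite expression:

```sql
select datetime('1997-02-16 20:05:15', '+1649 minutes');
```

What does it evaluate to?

1997-02-17 23:34:15

1649 minutes = 27h 29m; +1649 minutes from 1997-02-16 20:05:15 is 1997-02-17 23:34:15 (crosses midnight).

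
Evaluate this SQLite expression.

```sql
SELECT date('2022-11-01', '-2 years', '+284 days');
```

2021-08-12

Adding -2 years to 2022-11-01 gives 2020-11-01.
Applying '+284 days' to 2020-11-01: counting 284 days forward gives 2021-08-12.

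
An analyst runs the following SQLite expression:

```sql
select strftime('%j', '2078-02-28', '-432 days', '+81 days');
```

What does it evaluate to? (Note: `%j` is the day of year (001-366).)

073

First apply '-432 days', '+81 days': 2078-02-28 → 2077-03-14.
Day-of-year for 2077-03-14: days since 2077-01-01 inclusive = 73, zero-padded to 073.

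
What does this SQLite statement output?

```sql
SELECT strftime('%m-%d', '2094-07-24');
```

07-24

`%m-%d` extracts the month-day: 07-24.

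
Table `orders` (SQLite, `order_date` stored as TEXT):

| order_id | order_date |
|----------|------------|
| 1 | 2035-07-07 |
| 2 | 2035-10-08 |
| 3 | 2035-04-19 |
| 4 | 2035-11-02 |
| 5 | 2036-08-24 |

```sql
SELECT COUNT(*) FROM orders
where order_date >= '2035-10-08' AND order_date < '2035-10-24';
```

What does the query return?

1

Rows in [2035-10-08, 2035-10-24): 2035-10-08 → 1 row.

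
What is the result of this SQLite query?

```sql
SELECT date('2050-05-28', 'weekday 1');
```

2050-05-30

`weekday 1` advances to the next Monday; 2050-05-28 is a Saturday, so it moves forward to 2050-05-30.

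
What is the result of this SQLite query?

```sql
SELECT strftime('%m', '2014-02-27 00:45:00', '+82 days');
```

05

First apply '+82 days': 2014-02-27 00:45:00 → 2014-05-20 00:45:00.
`%m` extracts the 2-digit month (01-12): 05.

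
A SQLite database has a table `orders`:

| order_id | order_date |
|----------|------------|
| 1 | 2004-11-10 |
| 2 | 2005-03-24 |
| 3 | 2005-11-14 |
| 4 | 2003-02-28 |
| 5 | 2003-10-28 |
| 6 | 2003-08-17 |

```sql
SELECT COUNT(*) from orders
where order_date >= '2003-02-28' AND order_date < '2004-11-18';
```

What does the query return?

Rows in [2003-02-28, 2004-11-18): 2004-11-10, 2003-02-28, 2003-10-28, 2003-08-17 → 4 rows.

4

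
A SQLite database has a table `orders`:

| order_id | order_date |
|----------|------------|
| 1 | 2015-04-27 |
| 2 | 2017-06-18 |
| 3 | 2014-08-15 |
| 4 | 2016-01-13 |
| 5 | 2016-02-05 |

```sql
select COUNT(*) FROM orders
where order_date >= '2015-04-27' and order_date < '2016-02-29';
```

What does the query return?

3

Rows in [2015-04-27, 2016-02-29): 2015-04-27, 2016-01-13, 2016-02-05 → 3 rows.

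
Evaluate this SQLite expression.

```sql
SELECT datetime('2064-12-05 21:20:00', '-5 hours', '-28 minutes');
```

2064-12-05 15:52:00

-5 hours from 2064-12-05 21:20:00 is 2064-12-05 16:20:00.
-28 minutes from 2064-12-05 16:20:00 is 2064-12-05 15:52:00.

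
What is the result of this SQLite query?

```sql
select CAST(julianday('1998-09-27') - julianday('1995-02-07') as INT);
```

1328

21 days remain in February 1995 after the 7th (28 − 7).
Full months from March 1995 through August 1998 contribute their day counts.
Then 27 days into September 1998.
Total: 21 + 31 + 30 + 31 + 30 + 31 + 31 + 30 + 31 + 30 + 31 + 31 + 29 + 31 + 30 + 31 + 30 + 31 + 31 + 30 + 31 + 30 + 31 + 31 + 28 + 31 + 30 + 31 + 30 + 31 + 31 + 30 + 31 + 30 + 31 + 31 + 28 + 31 + 30 + 31 + 30 + 31 + 31 + 27 = 1328.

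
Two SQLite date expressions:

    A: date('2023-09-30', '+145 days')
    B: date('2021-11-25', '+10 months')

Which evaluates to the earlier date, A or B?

B

A = 2024-02-22.
B = 2022-09-25.
B is earlier.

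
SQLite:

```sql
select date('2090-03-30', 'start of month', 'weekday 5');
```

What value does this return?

2090-03-03

`start of month` rewinds 2090-03-30 to 2090-03-01.
`weekday 5` advances to the next Friday; 2090-03-01 is a Wednesday, so it moves forward to 2090-03-03.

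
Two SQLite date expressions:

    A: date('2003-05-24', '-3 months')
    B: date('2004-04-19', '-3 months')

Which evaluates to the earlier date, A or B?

A

A = 2003-02-24.
B = 2004-01-19.
A is earlier.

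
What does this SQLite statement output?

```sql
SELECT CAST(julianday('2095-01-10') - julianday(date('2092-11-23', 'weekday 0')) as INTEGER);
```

`weekday 0` advances to the next Sunday; 2092-11-23 is already a Sunday, so it stays at 2092-11-23.
7 days remain in November 2092 after the 23rd (30 − 23).
Full months from December 2092 through December 2094 contribute their day counts.
Then 10 days into January 2095.
Total: 7 + 31 + 31 + 28 + 31 + 30 + 31 + 30 + 31 + 31 + 30 + 31 + 30 + 31 + 31 + 28 + 31 + 30 + 31 + 30 + 31 + 31 + 30 + 31 + 30 + 31 + 10 = 778.

778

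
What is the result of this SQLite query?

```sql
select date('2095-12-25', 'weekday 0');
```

`weekday 0` advances to the next Sunday; 2095-12-25 is already a Sunday, so it stays at 2095-12-25.

2095-12-25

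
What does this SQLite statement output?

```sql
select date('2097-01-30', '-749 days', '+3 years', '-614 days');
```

Applying '-749 days' to 2097-01-30: counting 749 days back gives 2095-01-12.
Adding +3 years to 2095-01-12 gives 2098-01-12.
Applying '-614 days' to 2098-01-12: counting 614 days back gives 2096-05-08.

2096-05-08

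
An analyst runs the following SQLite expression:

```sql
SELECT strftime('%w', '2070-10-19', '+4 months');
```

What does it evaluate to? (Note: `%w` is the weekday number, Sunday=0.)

First apply '+4 months': 2070-10-19 → 2071-02-19.
2071-02-19 is a Thursday; with Sunday=0 that is 4.

4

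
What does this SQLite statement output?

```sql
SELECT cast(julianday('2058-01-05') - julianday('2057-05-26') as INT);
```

5 days remain in May 2057 after the 26th (31 − 26).
Full months from June 2057 through December 2057 contribute their day counts.
Then 5 days into January 2058.
Total: 5 + 30 + 31 + 31 + 30 + 31 + 30 + 31 + 5 = 224.

224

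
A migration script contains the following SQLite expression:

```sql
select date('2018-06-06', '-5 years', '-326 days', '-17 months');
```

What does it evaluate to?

2011-02-15

Adding -5 years to 2018-06-06 gives 2013-06-06.
Applying '-326 days' to 2013-06-06: counting 326 days back gives 2012-07-15.
Adding -17 months to 2012-07-15 gives 2011-02-15.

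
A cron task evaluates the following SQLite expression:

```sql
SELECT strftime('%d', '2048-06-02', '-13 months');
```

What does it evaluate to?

02

First apply '-13 months': 2048-06-02 → 2047-05-02.
`%d` extracts the 2-digit day of month: 02.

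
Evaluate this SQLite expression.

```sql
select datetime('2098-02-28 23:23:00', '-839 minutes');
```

2098-02-28 09:24:00

839 minutes = 13h 59m; -839 minutes from 2098-02-28 23:23:00 is 2098-02-28 09:24:00.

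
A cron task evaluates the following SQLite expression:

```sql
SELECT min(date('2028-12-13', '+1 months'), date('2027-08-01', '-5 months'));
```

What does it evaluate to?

date('2028-12-13', '+1 months') → 2029-01-13.
date('2027-08-01', '-5 months') → 2027-03-01.
Earlier of the two is 2027-03-01.

2027-03-01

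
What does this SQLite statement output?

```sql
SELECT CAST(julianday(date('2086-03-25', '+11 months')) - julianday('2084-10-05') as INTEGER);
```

Adding +11 months to 2086-03-25 gives 2087-02-25.
26 days remain in October 2084 after the 5th (31 − 5).
Full months from November 2084 through January 2087 contribute their day counts.
Then 25 days into February 2087.
Total: 26 + 30 + 31 + 31 + 28 + 31 + 30 + 31 + 30 + 31 + 31 + 30 + 31 + 30 + 31 + 31 + 28 + 31 + 30 + 31 + 30 + 31 + 31 + 30 + 31 + 30 + 31 + 31 + 25 = 873.

873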